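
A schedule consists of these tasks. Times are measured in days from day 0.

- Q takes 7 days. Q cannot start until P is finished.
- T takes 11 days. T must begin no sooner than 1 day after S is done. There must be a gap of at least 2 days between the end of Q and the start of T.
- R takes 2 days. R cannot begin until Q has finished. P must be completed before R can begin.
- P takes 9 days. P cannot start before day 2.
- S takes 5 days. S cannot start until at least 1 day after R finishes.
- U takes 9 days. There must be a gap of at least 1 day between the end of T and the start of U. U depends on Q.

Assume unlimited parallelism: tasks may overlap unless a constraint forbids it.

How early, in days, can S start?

21

P waits on its own release at day 2, so it starts at day 2 and finishes at 2 + 9 = day 11.
Q waits on P (finishes day 11), so it starts at day 11 and finishes at 11 + 7 = day 18.
For R: Q (finishes day 18); P (finishes day 11). Taking the maximum gives a start of day 18, and it finishes at 18 + 2 = day 20.
S waits on R (finishes day 20, plus 1-day gap → day 21), so the earliest it can start is day 21.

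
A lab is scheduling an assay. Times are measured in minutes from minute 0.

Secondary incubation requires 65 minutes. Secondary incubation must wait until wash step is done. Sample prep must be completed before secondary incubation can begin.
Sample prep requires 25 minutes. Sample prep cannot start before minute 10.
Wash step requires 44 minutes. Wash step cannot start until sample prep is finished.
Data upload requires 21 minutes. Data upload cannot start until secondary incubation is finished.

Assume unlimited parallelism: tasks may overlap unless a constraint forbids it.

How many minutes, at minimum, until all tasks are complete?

Sample prep waits on its own release at minute 10, so it starts at minute 10 and finishes at 10 + 25 = minute 35.
Wash step cannot begin until sample prep (finishes minute 35). It runs from minute 35 to 35 + 44 = minute 79.
For secondary incubation: wash step (finishes minute 79); sample prep (finishes minute 35). Taking the maximum gives a start of minute 79, and it finishes at 79 + 65 = minute 144.
After secondary incubation (finishes minute 144), data upload can start at minute 144 and finishes at minute 165.
All tasks are finished once the last one completes. Finish times: Sample prep at 35, Wash step at 79, Secondary incubation at 144, Data upload at 165. The latest is minute 165.

165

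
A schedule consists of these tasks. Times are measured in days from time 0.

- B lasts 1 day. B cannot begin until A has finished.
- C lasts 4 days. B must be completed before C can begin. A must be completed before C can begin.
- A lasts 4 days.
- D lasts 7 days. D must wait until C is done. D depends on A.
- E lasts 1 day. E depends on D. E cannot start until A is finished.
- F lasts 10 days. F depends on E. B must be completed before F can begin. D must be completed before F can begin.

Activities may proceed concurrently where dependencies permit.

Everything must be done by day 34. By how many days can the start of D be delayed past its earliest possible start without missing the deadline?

7

A has no prerequisites, so it starts at day 0 and finishes at day 4.
B waits on A (finishes day 4), so it starts at day 4 and finishes at 4 + 1 = day 5.
For C: B (finishes day 5); A (finishes day 4). Taking the maximum gives a start of day 5, and it finishes at 5 + 4 = day 9.
D needs all of C (finishes day 9); A (finishes day 4). That puts its earliest start at day 9; it finishes at 9 + 7 = day 16.

Working backward from the deadline:
F has no dependents, so it just needs to finish by day 34. Starting by 34 − 10 = day 24 achieves that.
E must finish before F (must start by day 24). With a 1-day duration, E must start by 24 − 1 = day 23.
For D: E (must start by day 23); F (must start by day 24). The most restrictive is day 23; with a 7-day duration, D must start by day 16.
So D can start as early as day 9 and as late as day 16, giving 16 − 9 = 7 days of slack.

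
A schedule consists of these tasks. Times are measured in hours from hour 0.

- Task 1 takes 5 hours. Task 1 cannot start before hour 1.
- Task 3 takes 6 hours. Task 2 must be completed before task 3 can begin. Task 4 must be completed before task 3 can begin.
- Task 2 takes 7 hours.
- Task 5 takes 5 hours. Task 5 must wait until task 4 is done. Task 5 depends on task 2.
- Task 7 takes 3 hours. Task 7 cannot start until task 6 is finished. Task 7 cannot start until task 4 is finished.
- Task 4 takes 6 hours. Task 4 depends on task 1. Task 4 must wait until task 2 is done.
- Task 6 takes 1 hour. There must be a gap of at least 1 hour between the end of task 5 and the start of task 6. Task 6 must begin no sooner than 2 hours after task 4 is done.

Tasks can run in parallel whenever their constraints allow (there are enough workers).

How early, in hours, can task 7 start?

Nothing blocks task 2, so it runs from hour 0 to hour 7.
Task 1 waits on its own release at hour 1, so it starts at hour 1 and finishes at 1 + 5 = hour 6.
For task 4: task 1 (finishes hour 6); task 2 (finishes hour 7). Taking the maximum gives a start of hour 7, and it finishes at 7 + 6 = hour 13.
Task 5 cannot start until task 4 (finishes hour 13); task 2 (finishes hour 7). The controlling bound is hour 13, so task 5 finishes at 13 + 5 = hour 18.
Task 6 has to wait for task 5 (finishes hour 18, plus 1-hour gap → hour 19); task 4 (finishes hour 13, plus 2-hour gap → hour 15). The latest of these is hour 19, so task 6 runs hour 19 to 19 + 1 = hour 20.
Task 7 waits on task 6 (finishes hour 20); task 4 (finishes hour 13). The latest of these is hour 20, which is the earliest task 7 can start.

20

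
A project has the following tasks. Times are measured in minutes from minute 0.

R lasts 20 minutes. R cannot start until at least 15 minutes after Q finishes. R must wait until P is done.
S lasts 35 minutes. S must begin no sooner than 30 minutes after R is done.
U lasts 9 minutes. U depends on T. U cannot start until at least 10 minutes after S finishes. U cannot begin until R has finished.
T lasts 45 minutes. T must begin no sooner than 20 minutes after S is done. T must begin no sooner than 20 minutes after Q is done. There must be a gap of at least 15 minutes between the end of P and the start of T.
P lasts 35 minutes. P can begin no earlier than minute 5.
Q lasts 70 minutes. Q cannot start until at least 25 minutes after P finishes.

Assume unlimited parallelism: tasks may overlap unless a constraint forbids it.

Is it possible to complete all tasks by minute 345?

After its own release at minute 5, P can start at minute 5 and finishes at minute 40.
Q cannot begin until P (finishes minute 40, plus 25-minute gap → minute 65). It runs from minute 65 to 65 + 70 = minute 135.
R cannot start until Q (finishes minute 135, plus 15-minute gap → minute 150); P (finishes minute 40). The controlling bound is minute 150, so R finishes at 150 + 20 = minute 170.
S cannot begin until R (finishes minute 170, plus 30-minute gap → minute 200). It runs from minute 200 to 200 + 35 = minute 235.
T needs all of S (finishes minute 235, plus 20-minute gap → minute 255); Q (finishes minute 135, plus 20-minute gap → minute 155); P (finishes minute 40, plus 15-minute gap → minute 55). That puts its earliest start at minute 255; it finishes at 255 + 45 = minute 300.
For U: T (finishes minute 300); S (finishes minute 235, plus 10-minute gap → minute 245); R (finishes minute 170). Taking the maximum gives a start of minute 300, and it finishes at 300 + 9 = minute 309.
Every task is finished by minute 309, which is no later than the deadline of 345, so the schedule is feasible.

Yes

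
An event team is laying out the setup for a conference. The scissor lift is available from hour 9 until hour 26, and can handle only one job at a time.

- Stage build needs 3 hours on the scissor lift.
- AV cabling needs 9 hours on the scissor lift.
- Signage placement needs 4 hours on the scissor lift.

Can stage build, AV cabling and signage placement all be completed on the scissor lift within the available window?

The scissor lift window is 26 − 9 = 17 hours.
Running back to back, the jobs need 3 + 9 + 4 = 16 hours on the scissor lift.
Since 16 ≤ 17, they fit within the window.

Yes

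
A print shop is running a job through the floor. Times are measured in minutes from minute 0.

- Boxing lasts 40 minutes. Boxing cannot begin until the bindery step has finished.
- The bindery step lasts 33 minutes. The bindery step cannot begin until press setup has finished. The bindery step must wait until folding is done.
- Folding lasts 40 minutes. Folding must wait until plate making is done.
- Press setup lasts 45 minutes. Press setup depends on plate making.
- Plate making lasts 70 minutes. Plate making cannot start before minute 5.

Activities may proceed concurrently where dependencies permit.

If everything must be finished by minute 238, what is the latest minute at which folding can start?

To finish by minute 238, boxing (duration 40) must start no later than minute 198.
Since boxing (must start by minute 198) depends on it, the bindery step must finish by minute 198. Backing off its 33-minute duration gives a latest start of minute 165.
Since the bindery step (must start by minute 165) depends on it, folding must finish by minute 165. Backing off its 40-minute duration gives a latest start of minute 125.

125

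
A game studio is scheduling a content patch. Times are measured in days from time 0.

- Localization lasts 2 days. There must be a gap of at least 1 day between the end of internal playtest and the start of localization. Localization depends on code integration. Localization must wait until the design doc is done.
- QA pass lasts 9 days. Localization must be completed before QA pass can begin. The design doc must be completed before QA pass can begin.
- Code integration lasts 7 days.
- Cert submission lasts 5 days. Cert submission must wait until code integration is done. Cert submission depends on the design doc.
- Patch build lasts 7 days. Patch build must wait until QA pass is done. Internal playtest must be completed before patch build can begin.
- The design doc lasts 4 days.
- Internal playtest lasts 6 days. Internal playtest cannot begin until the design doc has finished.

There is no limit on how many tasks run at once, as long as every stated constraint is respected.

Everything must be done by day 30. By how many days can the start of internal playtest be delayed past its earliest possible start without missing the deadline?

1

The design doc has no prerequisites, so it starts at day 0 and finishes at day 4.
Internal playtest cannot begin until the design doc (finishes day 4). It runs from day 4 to 4 + 6 = day 10.

Working backward from the deadline:
Nothing follows patch build; the deadline of day 30 is its only limit. It must start by 30 − 7 = day 23.
QA pass feeds into patch build (must start by day 23); so QA pass must finish by day 23 and therefore start by day 14.
Since QA pass (must start by day 14) depends on it, localization must finish by day 14. Backing off its 2-day duration gives a latest start of day 12.
For internal playtest: localization (must start by day 12, minus 1-day gap → day 11); patch build (must start by day 23). The most restrictive is day 11; with a 6-day duration, internal playtest must start by day 5.
So internal playtest can start as early as day 4 and as late as day 5, giving 5 − 4 = 1 day of slack.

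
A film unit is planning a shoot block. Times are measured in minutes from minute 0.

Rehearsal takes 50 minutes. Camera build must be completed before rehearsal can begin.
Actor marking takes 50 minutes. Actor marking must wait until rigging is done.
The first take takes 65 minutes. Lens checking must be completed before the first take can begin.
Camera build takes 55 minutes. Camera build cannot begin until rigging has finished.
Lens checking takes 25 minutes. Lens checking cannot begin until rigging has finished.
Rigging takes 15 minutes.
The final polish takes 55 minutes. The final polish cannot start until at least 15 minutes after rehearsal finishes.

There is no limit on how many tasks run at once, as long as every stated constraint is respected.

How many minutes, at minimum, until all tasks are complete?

190

Nothing blocks rigging, so it runs from minute 0 to minute 15.
After rigging (finishes minute 15), actor marking can start at minute 15 and finishes at minute 65.
After rigging (finishes minute 15), lens checking can start at minute 15 and finishes at minute 40.
The first take waits on lens checking (finishes minute 40), so it starts at minute 40 and finishes at 40 + 65 = minute 105.
Camera build waits on rigging (finishes minute 15), so it starts at minute 15 and finishes at 15 + 55 = minute 70.
Rehearsal cannot begin until camera build (finishes minute 70). It runs from minute 70 to 70 + 50 = minute 120.
After rehearsal (finishes minute 120, plus 15-minute gap → minute 135), the final polish can start at minute 135 and finishes at minute 190.
All tasks are finished once the last one completes. Finish times: Rigging at 15, Camera build at 70, Lens checking at 40, Actor marking at 65, Rehearsal at 120, The final polish at 190, The first take at 105. The latest is minute 190.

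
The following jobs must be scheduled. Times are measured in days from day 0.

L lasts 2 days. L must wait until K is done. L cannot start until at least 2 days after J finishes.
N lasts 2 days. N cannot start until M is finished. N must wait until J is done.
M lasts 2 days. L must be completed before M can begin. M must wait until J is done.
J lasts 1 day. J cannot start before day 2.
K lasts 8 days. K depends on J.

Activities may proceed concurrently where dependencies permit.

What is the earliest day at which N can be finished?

J cannot begin until its own release at day 2. It runs from day 2 to 2 + 1 = day 3.
After J (finishes day 3), K can start at day 3 and finishes at day 11.
L has to wait for K (finishes day 11); J (finishes day 3, plus 2-day gap → day 5). The latest of these is day 11, so L runs day 11 to 11 + 2 = day 13.
M needs all of L (finishes day 13); J (finishes day 3). That puts its earliest start at day 13; it finishes at 13 + 2 = day 15.
N cannot start until M (finishes day 15); J (finishes day 3). The controlling bound is day 15, so N finishes at 15 + 2 = day 17.

17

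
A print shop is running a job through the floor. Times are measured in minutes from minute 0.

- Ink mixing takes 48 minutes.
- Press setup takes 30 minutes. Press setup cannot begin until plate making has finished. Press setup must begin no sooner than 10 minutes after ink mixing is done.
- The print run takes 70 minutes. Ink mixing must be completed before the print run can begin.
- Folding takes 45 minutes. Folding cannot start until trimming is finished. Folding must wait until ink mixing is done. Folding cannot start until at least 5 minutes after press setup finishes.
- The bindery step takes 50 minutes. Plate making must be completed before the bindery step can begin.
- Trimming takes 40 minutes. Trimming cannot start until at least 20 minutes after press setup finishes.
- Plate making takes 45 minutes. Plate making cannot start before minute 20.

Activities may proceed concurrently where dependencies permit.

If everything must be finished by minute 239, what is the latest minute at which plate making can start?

Folding must finish by minute 239; it takes 45 minutes, so it must start by 239 − 45 = minute 194.
Trimming feeds into folding (must start by minute 194); so trimming must finish by minute 194 and therefore start by minute 154.
For press setup: trimming (must start by minute 154, minus 20-minute gap → minute 134); folding (must start by minute 194, minus 5-minute gap → minute 189). The most restrictive is minute 134; with a 30-minute duration, press setup must start by minute 104.
To finish by minute 239, the bindery step (duration 50) must start no later than minute 189.
Plate making has several dependents: press setup (must start by minute 104); the bindery step (must start by minute 189). The earliest of those limits is minute 104, so plate making must start by 104 − 45 = minute 59.

59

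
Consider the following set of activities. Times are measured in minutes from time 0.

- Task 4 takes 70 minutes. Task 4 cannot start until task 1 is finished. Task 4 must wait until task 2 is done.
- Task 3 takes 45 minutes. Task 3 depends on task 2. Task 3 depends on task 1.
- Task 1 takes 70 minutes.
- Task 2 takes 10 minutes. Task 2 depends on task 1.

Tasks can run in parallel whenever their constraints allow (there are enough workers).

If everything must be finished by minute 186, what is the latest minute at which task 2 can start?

106

Task 3 has no dependents, so it just needs to finish by minute 186. Starting by 186 − 45 = minute 141 achieves that.
Task 4 has no dependents, so it just needs to finish by minute 186. Starting by 186 − 70 = minute 116 achieves that.
Task 2 has several dependents: task 3 (must start by minute 141); task 4 (must start by minute 116). The earliest of those limits is minute 116, so task 2 must start by 116 − 10 = minute 106.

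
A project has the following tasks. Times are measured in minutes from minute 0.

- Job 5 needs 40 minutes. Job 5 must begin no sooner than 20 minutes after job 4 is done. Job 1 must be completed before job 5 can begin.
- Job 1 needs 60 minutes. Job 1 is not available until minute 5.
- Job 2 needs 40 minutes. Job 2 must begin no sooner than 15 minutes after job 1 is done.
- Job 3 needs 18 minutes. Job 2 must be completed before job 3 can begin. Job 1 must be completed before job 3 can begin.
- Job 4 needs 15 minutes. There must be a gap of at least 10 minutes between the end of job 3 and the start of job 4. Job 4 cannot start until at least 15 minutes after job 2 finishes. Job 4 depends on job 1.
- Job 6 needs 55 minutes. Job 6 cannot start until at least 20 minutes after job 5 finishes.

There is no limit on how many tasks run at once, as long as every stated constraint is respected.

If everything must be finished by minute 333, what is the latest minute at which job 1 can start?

To finish by minute 333, job 6 (duration 55) must start no later than minute 278.
Job 5 has to be done before job 6 (must start by minute 278, minus 20-minute gap → minute 258). That means finishing by minute 258, i.e. starting by 258 − 40 = minute 218.
Since job 5 (must start by minute 218, minus 20-minute gap → minute 198) depends on it, job 4 must finish by minute 198. Backing off its 15-minute duration gives a latest start of minute 183.
Since job 4 (must start by minute 183, minus 10-minute gap → minute 173) depends on it, job 3 must finish by minute 173. Backing off its 18-minute duration gives a latest start of minute 155.
Job 2 feeds job 3 (must start by minute 155); job 4 (must start by minute 183, minus 15-minute gap → minute 168). Taking the minimum, job 2 must finish by minute 155 and start by 155 − 40 = minute 115.
Job 1 must finish in time for job 2 (must start by minute 115, minus 15-minute gap → minute 100); job 3 (must start by minute 155); job 4 (must start by minute 183); job 5 (must start by minute 218). The tightest is minute 100, so job 1 must start by 100 − 60 = minute 40.

40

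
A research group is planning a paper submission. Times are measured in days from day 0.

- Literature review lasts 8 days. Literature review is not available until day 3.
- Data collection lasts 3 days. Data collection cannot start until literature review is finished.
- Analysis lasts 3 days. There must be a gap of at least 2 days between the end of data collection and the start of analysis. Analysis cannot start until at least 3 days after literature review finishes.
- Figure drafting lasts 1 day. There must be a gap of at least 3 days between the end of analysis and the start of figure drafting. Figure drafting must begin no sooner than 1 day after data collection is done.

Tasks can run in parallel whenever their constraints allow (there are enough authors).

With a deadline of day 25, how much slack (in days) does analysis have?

Literature review cannot begin until its own release at day 3. It runs from day 3 to 3 + 8 = day 11.
After literature review (finishes day 11), data collection can start at day 11 and finishes at day 14.
For analysis: data collection (finishes day 14, plus 2-day gap → day 16); literature review (finishes day 11, plus 3-day gap → day 14). Taking the maximum gives a start of day 16, and it finishes at 16 + 3 = day 19.

Working backward from the deadline:
Figure drafting has no dependents, so it just needs to finish by day 25. Starting by 25 − 1 = day 24 achieves that.
Analysis has to be done before figure drafting (must start by day 24, minus 3-day gap → day 21). That means finishing by day 21, i.e. starting by 21 − 3 = day 18.
So analysis can start as early as day 16 and as late as day 18, giving 18 − 16 = 2 days of slack.

2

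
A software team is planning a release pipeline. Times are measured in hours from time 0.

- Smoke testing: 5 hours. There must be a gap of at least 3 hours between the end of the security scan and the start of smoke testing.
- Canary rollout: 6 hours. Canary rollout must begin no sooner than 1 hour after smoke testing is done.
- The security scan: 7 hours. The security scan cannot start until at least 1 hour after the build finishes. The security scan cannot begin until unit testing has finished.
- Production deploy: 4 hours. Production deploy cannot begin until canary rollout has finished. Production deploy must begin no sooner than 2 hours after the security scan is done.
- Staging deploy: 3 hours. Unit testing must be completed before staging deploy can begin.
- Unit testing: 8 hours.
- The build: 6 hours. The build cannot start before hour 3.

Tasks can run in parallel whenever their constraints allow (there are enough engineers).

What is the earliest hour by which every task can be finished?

Unit testing has no prerequisites, so it starts at hour 0 and finishes at hour 8.
Staging deploy cannot begin until unit testing (finishes hour 8). It runs from hour 8 to 8 + 3 = hour 11.
After its own release at hour 3, the build can start at hour 3 and finishes at hour 9.
The security scan needs all of the build (finishes hour 9, plus 1-hour gap → hour 10); unit testing (finishes hour 8). That puts its earliest start at hour 10; it finishes at 10 + 7 = hour 17.
Smoke testing waits on the security scan (finishes hour 17, plus 3-hour gap → hour 20), so it starts at hour 20 and finishes at 20 + 5 = hour 25.
After smoke testing (finishes hour 25, plus 1-hour gap → hour 26), canary rollout can start at hour 26 and finishes at hour 32.
For production deploy: canary rollout (finishes hour 32); the security scan (finishes hour 17, plus 2-hour gap → hour 19). Taking the maximum gives a start of hour 32, and it finishes at 32 + 4 = hour 36.
All tasks are finished once the last one completes. Finish times: The build at 9, Unit testing at 8, The security scan at 17, Staging deploy at 11, Smoke testing at 25, Canary rollout at 32, Production deploy at 36. The latest is hour 36.

36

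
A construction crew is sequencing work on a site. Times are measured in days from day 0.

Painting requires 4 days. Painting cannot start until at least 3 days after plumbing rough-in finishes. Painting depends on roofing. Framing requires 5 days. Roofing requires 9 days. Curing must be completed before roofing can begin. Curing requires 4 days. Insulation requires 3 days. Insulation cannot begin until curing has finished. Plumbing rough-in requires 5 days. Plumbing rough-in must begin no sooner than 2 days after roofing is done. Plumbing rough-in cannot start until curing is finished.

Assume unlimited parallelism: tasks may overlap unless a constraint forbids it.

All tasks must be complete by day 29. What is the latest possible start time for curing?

2

Nothing follows painting; the deadline of day 29 is its only limit. It must start by 29 − 4 = day 25.
Plumbing rough-in has to be done before painting (must start by day 25, minus 3-day gap → day 22). That means finishing by day 22, i.e. starting by 22 − 5 = day 17.
Roofing must finish in time for plumbing rough-in (must start by day 17, minus 2-day gap → day 15); painting (must start by day 25). The tightest is day 15, so roofing must start by 15 − 9 = day 6.
To finish by day 29, insulation (duration 3) must start no later than day 26.
Curing must finish in time for roofing (must start by day 6); plumbing rough-in (must start by day 17); insulation (must start by day 26). The tightest is day 6, so curing must start by 6 − 4 = day 2.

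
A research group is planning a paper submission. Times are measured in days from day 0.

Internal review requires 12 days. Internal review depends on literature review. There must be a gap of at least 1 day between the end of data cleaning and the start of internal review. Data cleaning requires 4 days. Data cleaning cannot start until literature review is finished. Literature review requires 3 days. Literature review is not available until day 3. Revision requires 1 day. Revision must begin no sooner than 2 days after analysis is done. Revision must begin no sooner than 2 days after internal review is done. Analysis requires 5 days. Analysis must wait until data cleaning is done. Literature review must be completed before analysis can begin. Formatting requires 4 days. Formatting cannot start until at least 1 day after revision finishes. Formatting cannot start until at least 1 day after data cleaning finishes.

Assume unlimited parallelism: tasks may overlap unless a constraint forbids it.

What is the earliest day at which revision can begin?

Literature review cannot begin until its own release at day 3. It runs from day 3 to 3 + 3 = day 6.
Data cleaning cannot begin until literature review (finishes day 6). It runs from day 6 to 6 + 4 = day 10.
Internal review cannot start until literature review (finishes day 6); data cleaning (finishes day 10, plus 1-day gap → day 11). The controlling bound is day 11, so internal review finishes at 11 + 12 = day 23.
Analysis needs all of data cleaning (finishes day 10); literature review (finishes day 6). That puts its earliest start at day 10; it finishes at 10 + 5 = day 15.
Revision waits on analysis (finishes day 15, plus 2-day gap → day 17); internal review (finishes day 23, plus 2-day gap → day 25). The latest of these is day 25, which is the earliest revision can start.

25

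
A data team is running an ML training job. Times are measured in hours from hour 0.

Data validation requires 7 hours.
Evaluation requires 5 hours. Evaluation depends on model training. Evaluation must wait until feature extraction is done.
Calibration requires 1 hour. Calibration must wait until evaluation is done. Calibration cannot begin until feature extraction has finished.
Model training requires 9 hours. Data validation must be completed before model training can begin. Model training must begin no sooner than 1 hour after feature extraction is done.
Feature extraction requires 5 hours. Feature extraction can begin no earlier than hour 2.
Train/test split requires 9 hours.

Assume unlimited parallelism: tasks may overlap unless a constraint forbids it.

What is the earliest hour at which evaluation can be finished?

Feature extraction cannot begin until its own release at hour 2. It runs from hour 2 to 2 + 5 = hour 7.
Data validation has no prerequisites, so it starts at hour 0 and finishes at hour 7.
Model training needs all of data validation (finishes hour 7); feature extraction (finishes hour 7, plus 1-hour gap → hour 8). That puts its earliest start at hour 8; it finishes at 8 + 9 = hour 17.
Evaluation has to wait for model training (finishes hour 17); feature extraction (finishes hour 7). The latest of these is hour 17, so evaluation runs hour 17 to 17 + 5 = hour 22.

22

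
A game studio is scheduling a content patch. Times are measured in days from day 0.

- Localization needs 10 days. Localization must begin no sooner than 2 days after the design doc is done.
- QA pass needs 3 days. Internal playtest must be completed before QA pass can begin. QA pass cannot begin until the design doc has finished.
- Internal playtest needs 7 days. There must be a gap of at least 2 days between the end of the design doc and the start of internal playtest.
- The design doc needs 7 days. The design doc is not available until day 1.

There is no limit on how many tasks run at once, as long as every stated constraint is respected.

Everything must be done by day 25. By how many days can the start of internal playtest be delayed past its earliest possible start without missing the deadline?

The design doc cannot begin until its own release at day 1. It runs from day 1 to 1 + 7 = day 8.
Internal playtest waits on the design doc (finishes day 8, plus 2-day gap → day 10), so it starts at day 10 and finishes at 10 + 7 = day 17.

Working backward from the deadline:
To finish by day 25, QA pass (duration 3) must start no later than day 22.
Internal playtest has to be done before QA pass (must start by day 22). That means finishing by day 22, i.e. starting by 22 − 7 = day 15.
So internal playtest can start as early as day 10 and as late as day 15, giving 15 − 10 = 5 days of slack.

5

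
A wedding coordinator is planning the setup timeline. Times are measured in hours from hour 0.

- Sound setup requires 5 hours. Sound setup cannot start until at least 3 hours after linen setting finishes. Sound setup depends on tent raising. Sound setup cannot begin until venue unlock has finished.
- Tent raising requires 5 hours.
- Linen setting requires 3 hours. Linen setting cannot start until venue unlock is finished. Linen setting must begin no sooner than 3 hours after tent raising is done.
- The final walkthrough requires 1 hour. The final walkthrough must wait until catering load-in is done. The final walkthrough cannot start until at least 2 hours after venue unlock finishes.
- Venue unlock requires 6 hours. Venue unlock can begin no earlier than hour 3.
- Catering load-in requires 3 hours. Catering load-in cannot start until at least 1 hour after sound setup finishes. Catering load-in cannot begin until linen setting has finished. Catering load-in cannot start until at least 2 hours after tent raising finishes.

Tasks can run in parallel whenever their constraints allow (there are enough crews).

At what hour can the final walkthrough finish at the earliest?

Tent raising can start immediately at hour 0; it finishes at hour 5.
After its own release at hour 3, venue unlock can start at hour 3 and finishes at hour 9.
Linen setting cannot start until venue unlock (finishes hour 9); tent raising (finishes hour 5, plus 3-hour gap → hour 8). The controlling bound is hour 9, so linen setting finishes at 9 + 3 = hour 12.
Sound setup needs all of linen setting (finishes hour 12, plus 3-hour gap → hour 15); tent raising (finishes hour 5); venue unlock (finishes hour 9). That puts its earliest start at hour 15; it finishes at 15 + 5 = hour 20.
Catering load-in cannot start until sound setup (finishes hour 20, plus 1-hour gap → hour 21); linen setting (finishes hour 12); tent raising (finishes hour 5, plus 2-hour gap → hour 7). The controlling bound is hour 21, so catering load-in finishes at 21 + 3 = hour 24.
The final walkthrough has to wait for catering load-in (finishes hour 24); venue unlock (finishes hour 9, plus 2-hour gap → hour 11). The latest of these is hour 24, so the final walkthrough runs hour 24 to 24 + 1 = hour 25.

25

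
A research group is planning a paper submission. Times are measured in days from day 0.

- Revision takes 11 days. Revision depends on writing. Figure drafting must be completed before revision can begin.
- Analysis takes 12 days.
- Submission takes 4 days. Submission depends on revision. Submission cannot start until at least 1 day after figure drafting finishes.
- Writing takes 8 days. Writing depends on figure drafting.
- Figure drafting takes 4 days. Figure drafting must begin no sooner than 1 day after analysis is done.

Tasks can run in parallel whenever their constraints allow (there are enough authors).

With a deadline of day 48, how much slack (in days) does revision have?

8

Nothing blocks analysis, so it runs from day 0 to day 12.
Figure drafting cannot begin until analysis (finishes day 12, plus 1-day gap → day 13). It runs from day 13 to 13 + 4 = day 17.
Writing waits on figure drafting (finishes day 17), so it starts at day 17 and finishes at 17 + 8 = day 25.
Revision needs all of writing (finishes day 25); figure drafting (finishes day 17). That puts its earliest start at day 25; it finishes at 25 + 11 = day 36.

Working backward from the deadline:
To finish by day 48, submission (duration 4) must start no later than day 44.
Revision must finish before submission (must start by day 44). With an 11-day duration, revision must start by 44 − 11 = day 33.
So revision can start as early as day 25 and as late as day 33, giving 33 − 25 = 8 days of slack.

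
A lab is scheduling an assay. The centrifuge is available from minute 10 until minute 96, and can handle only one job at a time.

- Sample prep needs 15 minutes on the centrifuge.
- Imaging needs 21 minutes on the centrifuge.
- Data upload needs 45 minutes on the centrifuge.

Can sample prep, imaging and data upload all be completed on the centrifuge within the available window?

Yes

The centrifuge window is 96 − 10 = 86 minutes.
Running back to back, the jobs need 15 + 21 + 45 = 81 minutes on the centrifuge.
Since 81 ≤ 86, they fit within the window.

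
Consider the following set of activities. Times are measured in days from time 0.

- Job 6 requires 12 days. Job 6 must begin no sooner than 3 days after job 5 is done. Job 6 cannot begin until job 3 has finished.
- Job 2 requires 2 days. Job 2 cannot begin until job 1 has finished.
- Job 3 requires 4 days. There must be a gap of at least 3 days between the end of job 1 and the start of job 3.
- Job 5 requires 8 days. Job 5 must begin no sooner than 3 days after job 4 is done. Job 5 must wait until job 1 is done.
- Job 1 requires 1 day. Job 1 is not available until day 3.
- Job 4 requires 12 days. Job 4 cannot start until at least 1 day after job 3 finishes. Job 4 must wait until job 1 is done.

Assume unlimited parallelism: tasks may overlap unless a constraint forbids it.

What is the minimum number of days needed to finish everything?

Job 1 waits on its own release at day 3, so it starts at day 3 and finishes at 3 + 1 = day 4.
Job 3 cannot begin until job 1 (finishes day 4, plus 3-day gap → day 7). It runs from day 7 to 7 + 4 = day 11.
Job 4 has to wait for job 3 (finishes day 11, plus 1-day gap → day 12); job 1 (finishes day 4). The latest of these is day 12, so job 4 runs day 12 to 12 + 12 = day 24.
For job 5: job 4 (finishes day 24, plus 3-day gap → day 27); job 1 (finishes day 4). Taking the maximum gives a start of day 27, and it finishes at 27 + 8 = day 35.
Job 6 needs all of job 5 (finishes day 35, plus 3-day gap → day 38); job 3 (finishes day 11). That puts its earliest start at day 38; it finishes at 38 + 12 = day 50.
After job 1 (finishes day 4), job 2 can start at day 4 and finishes at day 6.
All tasks are finished once the last one completes. Finish times: Job 1 at 4, Job 2 at 6, Job 3 at 11, Job 4 at 24, Job 5 at 35, Job 6 at 50. The latest is day 50.

50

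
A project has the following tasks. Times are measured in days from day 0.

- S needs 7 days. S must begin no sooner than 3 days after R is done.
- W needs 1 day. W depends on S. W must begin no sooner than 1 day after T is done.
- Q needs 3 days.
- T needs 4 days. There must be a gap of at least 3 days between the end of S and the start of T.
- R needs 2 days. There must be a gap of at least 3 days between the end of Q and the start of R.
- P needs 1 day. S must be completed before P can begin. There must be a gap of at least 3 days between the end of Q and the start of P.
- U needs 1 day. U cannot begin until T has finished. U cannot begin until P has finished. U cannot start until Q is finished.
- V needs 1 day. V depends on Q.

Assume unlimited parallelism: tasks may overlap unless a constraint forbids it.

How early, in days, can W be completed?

27

Q has no prerequisites, so it starts at day 0 and finishes at day 3.
After Q (finishes day 3, plus 3-day gap → day 6), R can start at day 6 and finishes at day 8.
S cannot begin until R (finishes day 8, plus 3-day gap → day 11). It runs from day 11 to 11 + 7 = day 18.
After S (finishes day 18, plus 3-day gap → day 21), T can start at day 21 and finishes at day 25.
W cannot start until S (finishes day 18); T (finishes day 25, plus 1-day gap → day 26). The controlling bound is day 26, so W finishes at 26 + 1 = day 27.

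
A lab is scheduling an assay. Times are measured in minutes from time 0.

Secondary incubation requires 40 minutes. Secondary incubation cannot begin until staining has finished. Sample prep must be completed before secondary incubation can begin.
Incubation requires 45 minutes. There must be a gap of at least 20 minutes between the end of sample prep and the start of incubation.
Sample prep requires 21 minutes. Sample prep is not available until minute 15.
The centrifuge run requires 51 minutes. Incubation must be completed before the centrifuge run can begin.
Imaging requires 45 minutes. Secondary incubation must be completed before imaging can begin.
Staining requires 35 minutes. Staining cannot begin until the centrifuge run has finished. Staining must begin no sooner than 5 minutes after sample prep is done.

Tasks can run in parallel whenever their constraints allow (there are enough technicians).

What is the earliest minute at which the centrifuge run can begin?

Sample prep cannot begin until its own release at minute 15. It runs from minute 15 to 15 + 21 = minute 36.
Incubation cannot begin until sample prep (finishes minute 36, plus 20-minute gap → minute 56). It runs from minute 56 to 56 + 45 = minute 101.
The centrifuge run waits on incubation (finishes minute 101), so the earliest it can start is minute 101.

101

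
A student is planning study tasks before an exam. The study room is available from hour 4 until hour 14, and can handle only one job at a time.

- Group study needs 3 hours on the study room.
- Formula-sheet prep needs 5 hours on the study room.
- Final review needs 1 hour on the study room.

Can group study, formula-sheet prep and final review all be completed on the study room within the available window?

The study room window is 14 − 4 = 10 hours.
Running back to back, the jobs need 3 + 5 + 1 = 9 hours on the study room.
Since 9 ≤ 10, they fit within the window.

Yes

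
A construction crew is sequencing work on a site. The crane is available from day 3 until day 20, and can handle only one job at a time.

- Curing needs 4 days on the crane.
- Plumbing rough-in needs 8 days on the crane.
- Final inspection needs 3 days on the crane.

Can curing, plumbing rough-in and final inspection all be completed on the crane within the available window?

Yes

The crane window is 20 − 3 = 17 days.
Running back to back, the jobs need 4 + 8 + 3 = 15 days on the crane.
Since 15 ≤ 17, they fit within the window.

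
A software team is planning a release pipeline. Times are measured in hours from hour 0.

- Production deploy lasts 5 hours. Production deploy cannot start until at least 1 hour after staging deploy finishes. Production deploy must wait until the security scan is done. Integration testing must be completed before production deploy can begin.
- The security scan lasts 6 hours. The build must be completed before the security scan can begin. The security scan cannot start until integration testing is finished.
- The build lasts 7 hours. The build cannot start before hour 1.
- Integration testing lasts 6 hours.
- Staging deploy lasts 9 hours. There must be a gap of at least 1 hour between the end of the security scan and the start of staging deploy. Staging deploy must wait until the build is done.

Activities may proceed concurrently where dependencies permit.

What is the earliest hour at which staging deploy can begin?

Integration testing can start immediately at hour 0; it finishes at hour 6.
The build cannot begin until its own release at hour 1. It runs from hour 1 to 1 + 7 = hour 8.
The security scan has to wait for the build (finishes hour 8); integration testing (finishes hour 6). The latest of these is hour 8, so the security scan runs hour 8 to 8 + 6 = hour 14.
Staging deploy waits on the security scan (finishes hour 14, plus 1-hour gap → hour 15); the build (finishes hour 8). The latest of these is hour 15, which is the earliest staging deploy can start.

15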